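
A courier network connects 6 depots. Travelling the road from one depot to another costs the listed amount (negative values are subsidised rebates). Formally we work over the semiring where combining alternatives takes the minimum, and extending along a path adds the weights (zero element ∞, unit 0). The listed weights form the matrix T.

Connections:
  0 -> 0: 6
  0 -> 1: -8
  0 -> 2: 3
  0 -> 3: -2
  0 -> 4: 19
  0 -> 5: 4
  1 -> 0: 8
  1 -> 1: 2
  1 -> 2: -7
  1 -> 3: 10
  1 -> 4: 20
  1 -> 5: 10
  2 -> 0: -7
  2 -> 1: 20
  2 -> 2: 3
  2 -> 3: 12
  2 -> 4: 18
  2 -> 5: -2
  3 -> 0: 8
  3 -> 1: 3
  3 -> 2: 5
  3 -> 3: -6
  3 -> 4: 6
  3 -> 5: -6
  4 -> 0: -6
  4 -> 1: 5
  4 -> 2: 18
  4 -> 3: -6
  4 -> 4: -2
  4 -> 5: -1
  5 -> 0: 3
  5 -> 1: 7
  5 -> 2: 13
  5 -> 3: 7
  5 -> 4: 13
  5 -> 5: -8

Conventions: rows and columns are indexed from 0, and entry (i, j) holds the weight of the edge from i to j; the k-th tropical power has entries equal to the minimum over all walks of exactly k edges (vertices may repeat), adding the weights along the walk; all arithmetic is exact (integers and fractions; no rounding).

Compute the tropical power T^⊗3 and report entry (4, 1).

T^⊗2:
  [-4, -6, -15, -8, 4, -8]
  [-14, 0, -5, 4, 11, -9]
  [-4, -15, -4, -9, 11, -10]
  [-3, -3, -4, -12, 0, -14]
  [-8, -14, -3, -12, -4, -12]
  [-5, -5, 0, -1, 5, -16]
T^⊗3:
  [-22, -12, -13, -14, -2, -17]
  [-12, -22, -11, -16, 4, -17]
  [-11, -13, -22, -15, -3, -18]
  [-11, -11, -10, -18, -6, -22]
  [-10, -16, -21, -18, -6, -20]
  [-13, -13, -12, -9, -3, -24]
Key observation: the optimum is the walk 4->4->0->1, with weight (-2) + (-6) + (-8) = -16.
Optimal value attained by: walk 4->4->0->1.
Answer: (T^⊗3)[4][1] = -16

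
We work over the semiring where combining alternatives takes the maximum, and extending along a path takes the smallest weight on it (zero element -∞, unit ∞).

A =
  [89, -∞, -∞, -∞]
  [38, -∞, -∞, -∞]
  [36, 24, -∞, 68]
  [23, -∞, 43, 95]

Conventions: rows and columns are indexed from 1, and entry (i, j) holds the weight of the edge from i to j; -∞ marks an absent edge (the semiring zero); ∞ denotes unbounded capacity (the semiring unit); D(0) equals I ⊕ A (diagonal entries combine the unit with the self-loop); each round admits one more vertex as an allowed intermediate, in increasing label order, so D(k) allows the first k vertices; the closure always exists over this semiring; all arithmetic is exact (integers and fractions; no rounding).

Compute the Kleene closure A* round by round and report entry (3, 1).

D(0):
  [∞, -∞, -∞, -∞]
  [38, ∞, -∞, -∞]
  [36, 24, ∞, 68]
  [23, -∞, 43, ∞]
D(1):
  [∞, -∞, -∞, -∞]
  [38, ∞, -∞, -∞]
  [36, 24, ∞, 68]
  [23, -∞, 43, ∞]
D(2):
  [∞, -∞, -∞, -∞]
  [38, ∞, -∞, -∞]
  [36, 24, ∞, 68]
  [23, -∞, 43, ∞]
D(3):
  [∞, -∞, -∞, -∞]
  [38, ∞, -∞, -∞]
  [36, 24, ∞, 68]
  [36, 24, 43, ∞]
D(4):
  [∞, -∞, -∞, -∞]
  [38, ∞, -∞, -∞]
  [36, 24, ∞, 68]
  [36, 24, 43, ∞]
Answer: A*[3][1] = 36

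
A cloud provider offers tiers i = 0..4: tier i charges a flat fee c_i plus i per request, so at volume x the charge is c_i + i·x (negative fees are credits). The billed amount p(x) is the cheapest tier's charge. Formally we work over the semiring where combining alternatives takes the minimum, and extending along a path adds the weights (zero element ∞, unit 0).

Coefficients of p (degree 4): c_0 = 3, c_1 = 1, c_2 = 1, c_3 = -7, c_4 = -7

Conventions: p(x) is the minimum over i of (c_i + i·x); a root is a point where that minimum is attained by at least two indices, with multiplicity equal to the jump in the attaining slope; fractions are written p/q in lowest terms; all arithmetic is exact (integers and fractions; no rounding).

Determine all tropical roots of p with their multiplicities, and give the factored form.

hull edge (i=0, c=3) to (i=3, c=-7): slope -10/3, span 3
hull edge (i=3, c=-7) to (i=4, c=-7): slope 0, span 1
Factored form: p(x) = -7 ⊗ (x ⊕ 0) ⊗ (x ⊕ 10/3) ⊗ (x ⊕ 10/3) ⊗ (x ⊕ 10/3)
Answer: roots = 0 (mult 1), 10/3 (mult 3)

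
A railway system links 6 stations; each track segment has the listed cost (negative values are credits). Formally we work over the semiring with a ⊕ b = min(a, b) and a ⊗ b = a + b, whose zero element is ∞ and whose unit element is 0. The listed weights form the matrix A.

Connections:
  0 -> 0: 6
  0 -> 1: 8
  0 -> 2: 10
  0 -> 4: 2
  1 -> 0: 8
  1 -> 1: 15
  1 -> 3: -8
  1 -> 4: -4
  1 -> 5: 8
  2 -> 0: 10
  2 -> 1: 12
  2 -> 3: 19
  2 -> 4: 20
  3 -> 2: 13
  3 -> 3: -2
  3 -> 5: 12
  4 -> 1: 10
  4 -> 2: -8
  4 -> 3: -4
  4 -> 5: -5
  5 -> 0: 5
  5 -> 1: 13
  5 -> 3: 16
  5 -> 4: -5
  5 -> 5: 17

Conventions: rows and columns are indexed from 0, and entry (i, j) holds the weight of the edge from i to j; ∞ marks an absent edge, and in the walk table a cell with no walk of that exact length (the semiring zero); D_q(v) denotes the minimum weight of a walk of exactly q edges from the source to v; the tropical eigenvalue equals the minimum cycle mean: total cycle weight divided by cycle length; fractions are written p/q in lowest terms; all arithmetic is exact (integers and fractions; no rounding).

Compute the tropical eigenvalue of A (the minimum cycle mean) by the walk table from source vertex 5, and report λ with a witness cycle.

q=0: [∞, ∞, ∞, ∞, ∞, 0]
q=1: [5, 13, ∞, 16, -5, 17]
q=2: [11, 5, -13, -9, 7, -10]
q=3: [-5, -1, -1, -11, -15, 2]
q=4: [1, -5, -23, -19, -5, -20]
q=5: [-15, -11, -13, -21, -25, -10]
q=6: [-9, -15, -33, -29, -15, -30]
Optimal cycle mean attained by: cycle 4->5->4, total (-5) + (-5), length 2.
Answer: λ = -5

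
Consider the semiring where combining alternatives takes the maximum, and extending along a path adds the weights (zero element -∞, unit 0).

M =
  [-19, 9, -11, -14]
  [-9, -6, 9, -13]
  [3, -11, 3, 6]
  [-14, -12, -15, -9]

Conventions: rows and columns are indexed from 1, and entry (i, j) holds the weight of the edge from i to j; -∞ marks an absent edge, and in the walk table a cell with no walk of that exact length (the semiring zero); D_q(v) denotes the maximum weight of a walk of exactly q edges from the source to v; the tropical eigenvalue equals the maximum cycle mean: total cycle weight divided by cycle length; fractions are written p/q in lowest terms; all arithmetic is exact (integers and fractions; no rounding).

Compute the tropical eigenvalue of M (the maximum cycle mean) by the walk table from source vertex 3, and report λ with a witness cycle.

q=0: [-∞, -∞, 0, -∞]
q=1: [3, -11, 3, 6]
q=2: [6, 12, 6, 9]
q=3: [9, 15, 21, 12]
q=4: [24, 18, 24, 27]
Optimal cycle mean attained by: cycle 1->2->3->1, total 9 + 9 + 3, length 3.
Answer: λ = 7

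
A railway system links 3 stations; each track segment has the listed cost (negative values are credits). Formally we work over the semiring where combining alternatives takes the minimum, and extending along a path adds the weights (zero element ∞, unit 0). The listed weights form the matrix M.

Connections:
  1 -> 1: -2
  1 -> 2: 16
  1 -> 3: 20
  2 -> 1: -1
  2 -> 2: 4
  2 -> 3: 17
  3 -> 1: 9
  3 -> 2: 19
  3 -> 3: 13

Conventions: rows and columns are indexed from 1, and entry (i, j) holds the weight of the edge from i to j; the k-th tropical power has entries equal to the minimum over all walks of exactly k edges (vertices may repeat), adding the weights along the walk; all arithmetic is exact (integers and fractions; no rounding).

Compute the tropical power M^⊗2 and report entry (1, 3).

M^⊗2:
  [-4, 14, 18]
  [-3, 8, 19]
  [7, 23, 26]
Key observation: the optimum is the walk 1->1->3, with weight (-2) + 20 = 18.
Optimal value attained by: walk 1->1->3.
Answer: (M^⊗2)[1][3] = 18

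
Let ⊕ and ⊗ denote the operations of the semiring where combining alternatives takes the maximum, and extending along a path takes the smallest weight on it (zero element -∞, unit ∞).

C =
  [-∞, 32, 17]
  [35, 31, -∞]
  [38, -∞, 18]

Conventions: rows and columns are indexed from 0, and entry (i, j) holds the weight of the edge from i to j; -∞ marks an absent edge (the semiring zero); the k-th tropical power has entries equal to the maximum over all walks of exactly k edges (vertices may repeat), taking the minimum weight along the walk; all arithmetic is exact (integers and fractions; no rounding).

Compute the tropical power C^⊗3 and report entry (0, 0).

C^⊗2:
  [32, 31, 17]
  [31, 32, 17]
  [18, 32, 18]
C^⊗3:
  [31, 32, 17]
  [32, 31, 17]
  [32, 31, 18]
Key observation: the optimum is the walk 0->1->1->0, with weight 32 min 31 min 35 = 31.
Optimal value attained by: walk 0->1->1->0.
Answer: (C^⊗3)[0][0] = 31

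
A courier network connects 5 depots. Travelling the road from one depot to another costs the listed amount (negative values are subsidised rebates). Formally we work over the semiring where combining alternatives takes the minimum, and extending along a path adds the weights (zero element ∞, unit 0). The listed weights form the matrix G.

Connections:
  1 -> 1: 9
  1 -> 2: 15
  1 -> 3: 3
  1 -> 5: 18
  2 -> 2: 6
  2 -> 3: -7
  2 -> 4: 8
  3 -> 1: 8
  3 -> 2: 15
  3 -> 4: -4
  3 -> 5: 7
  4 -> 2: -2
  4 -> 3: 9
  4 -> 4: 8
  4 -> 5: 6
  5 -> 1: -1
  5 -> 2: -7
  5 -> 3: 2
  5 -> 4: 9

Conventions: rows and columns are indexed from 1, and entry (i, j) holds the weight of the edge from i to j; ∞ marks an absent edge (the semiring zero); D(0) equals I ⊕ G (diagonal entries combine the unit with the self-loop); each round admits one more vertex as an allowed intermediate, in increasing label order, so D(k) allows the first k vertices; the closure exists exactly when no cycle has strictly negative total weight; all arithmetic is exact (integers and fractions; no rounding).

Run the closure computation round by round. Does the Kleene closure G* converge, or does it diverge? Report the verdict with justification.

D(0):
  [0, 15, 3, ∞, 18]
  [∞, 0, -7, 8, ∞]
  [8, 15, 0, -4, 7]
  [∞, -2, 9, 0, 6]
  [-1, -7, 2, 9, 0]
D(1):
  [0, 15, 3, ∞, 18]
  [∞, 0, -7, 8, ∞]
  [8, 15, 0, -4, 7]
  [∞, -2, 9, 0, 6]
  [-1, -7, 2, 9, 0]
D(2):
  [0, 15, 3, 23, 18]
  [∞, 0, -7, 8, ∞]
  [8, 15, 0, -4, 7]
  [∞, -2, -9, 0, 6]
  [-1, -7, -14, 1, 0]
Detection: at round 3, diagonal entry (4, 4) turns strictly negative.
Key observation: the cycle 4->2->3->4 has total weight (-2) + (-7) + (-4), which is strictly negative.
Answer: DIVERGES — negative cycle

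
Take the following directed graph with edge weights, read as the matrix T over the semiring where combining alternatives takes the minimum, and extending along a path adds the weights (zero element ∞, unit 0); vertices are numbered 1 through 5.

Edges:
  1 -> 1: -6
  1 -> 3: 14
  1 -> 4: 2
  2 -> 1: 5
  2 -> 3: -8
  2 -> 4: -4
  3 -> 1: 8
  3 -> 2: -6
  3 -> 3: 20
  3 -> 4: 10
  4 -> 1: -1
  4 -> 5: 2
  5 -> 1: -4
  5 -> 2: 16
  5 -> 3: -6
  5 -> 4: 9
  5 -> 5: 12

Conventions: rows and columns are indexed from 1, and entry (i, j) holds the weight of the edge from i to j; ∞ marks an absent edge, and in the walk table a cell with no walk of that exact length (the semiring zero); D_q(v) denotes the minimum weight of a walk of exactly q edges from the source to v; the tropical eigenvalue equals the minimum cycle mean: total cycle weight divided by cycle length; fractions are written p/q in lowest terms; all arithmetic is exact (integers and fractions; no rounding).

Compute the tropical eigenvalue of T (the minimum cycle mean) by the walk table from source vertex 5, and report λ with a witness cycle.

q=0: [∞, ∞, ∞, ∞, 0]
q=1: [-4, 16, -6, 9, 12]
q=2: [-10, -12, 6, -2, 11]
q=3: [-16, 0, -20, -16, 0]
q=4: [-22, -26, -8, -14, -14]
q=5: [-28, -14, -34, -30, -12]
Optimal cycle mean attained by: cycle 2->3->2, total (-8) + (-6), length 2.
Answer: λ = -7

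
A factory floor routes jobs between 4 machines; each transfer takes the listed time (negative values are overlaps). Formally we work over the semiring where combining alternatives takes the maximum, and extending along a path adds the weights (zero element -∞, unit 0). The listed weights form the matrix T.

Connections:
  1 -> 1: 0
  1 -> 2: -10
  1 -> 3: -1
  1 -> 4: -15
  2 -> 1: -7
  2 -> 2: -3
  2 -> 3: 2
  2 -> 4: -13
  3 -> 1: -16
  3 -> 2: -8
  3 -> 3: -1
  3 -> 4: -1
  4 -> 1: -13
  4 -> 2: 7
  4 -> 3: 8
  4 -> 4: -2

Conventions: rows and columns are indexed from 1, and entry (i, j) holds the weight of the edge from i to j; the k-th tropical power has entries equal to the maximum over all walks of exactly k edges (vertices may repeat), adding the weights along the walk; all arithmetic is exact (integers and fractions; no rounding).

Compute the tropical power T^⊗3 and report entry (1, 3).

T^⊗2:
  [0, -8, -1, -2]
  [-7, -6, 1, 1]
  [-14, 6, 7, -2]
  [0, 5, 9, 7]
T^⊗3:
  [0, 5, 6, -2]
  [-7, 8, 9, 0]
  [-1, 5, 8, 6]
  [0, 14, 15, 8]
Key observation: the optimum is the walk 1->3->4->3, with weight (-1) + (-1) + 8 = 6.
Optimal value attained by: walk 1->3->4->3.
Answer: (T^⊗3)[1][3] = 6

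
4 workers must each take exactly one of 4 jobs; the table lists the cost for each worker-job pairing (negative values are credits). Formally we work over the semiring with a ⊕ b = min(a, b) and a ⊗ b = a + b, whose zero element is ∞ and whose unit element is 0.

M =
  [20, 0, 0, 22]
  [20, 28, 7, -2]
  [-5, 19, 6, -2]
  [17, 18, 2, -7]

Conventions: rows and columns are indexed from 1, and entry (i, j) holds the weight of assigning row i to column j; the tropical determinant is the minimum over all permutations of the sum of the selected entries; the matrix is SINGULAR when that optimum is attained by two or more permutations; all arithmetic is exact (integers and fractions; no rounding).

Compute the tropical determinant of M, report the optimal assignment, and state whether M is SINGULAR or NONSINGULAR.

σ = (1, 2, 3, 4): 20 + 28 + 6 + (-7) = 47
σ = (1, 2, 4, 3): 20 + 28 + (-2) + 2 = 48
σ = (1, 3, 2, 4): 20 + 7 + 19 + (-7) = 39
σ = (1, 3, 4, 2): 20 + 7 + (-2) + 18 = 43
σ = (1, 4, 2, 3): 20 + (-2) + 19 + 2 = 39
σ = (1, 4, 3, 2): 20 + (-2) + 6 + 18 = 42
σ = (2, 1, 3, 4): 0 + 20 + 6 + (-7) = 19
σ = (2, 1, 4, 3): 0 + 20 + (-2) + 2 = 20
σ = (2, 3, 1, 4): 0 + 7 + (-5) + (-7) = -5
σ = (2, 3, 4, 1): 0 + 7 + (-2) + 17 = 22
σ = (2, 4, 1, 3): 0 + (-2) + (-5) + 2 = -5
σ = (2, 4, 3, 1): 0 + (-2) + 6 + 17 = 21
σ = (3, 1, 2, 4): 0 + 20 + 19 + (-7) = 32
σ = (3, 1, 4, 2): 0 + 20 + (-2) + 18 = 36
σ = (3, 2, 1, 4): 0 + 28 + (-5) + (-7) = 16
σ = (3, 2, 4, 1): 0 + 28 + (-2) + 17 = 43
σ = (3, 4, 1, 2): 0 + (-2) + (-5) + 18 = 11
σ = (3, 4, 2, 1): 0 + (-2) + 19 + 17 = 34
σ = (4, 1, 2, 3): 22 + 20 + 19 + 2 = 63
σ = (4, 1, 3, 2): 22 + 20 + 6 + 18 = 66
σ = (4, 2, 1, 3): 22 + 28 + (-5) + 2 = 47
σ = (4, 2, 3, 1): 22 + 28 + 6 + 17 = 73
σ = (4, 3, 1, 2): 22 + 7 + (-5) + 18 = 42
σ = (4, 3, 2, 1): 22 + 7 + 19 + 17 = 65
Optimal value attained by: σ = (2, 3, 1, 4).
Answer: det⊕(M) = -5; verdict: SINGULAR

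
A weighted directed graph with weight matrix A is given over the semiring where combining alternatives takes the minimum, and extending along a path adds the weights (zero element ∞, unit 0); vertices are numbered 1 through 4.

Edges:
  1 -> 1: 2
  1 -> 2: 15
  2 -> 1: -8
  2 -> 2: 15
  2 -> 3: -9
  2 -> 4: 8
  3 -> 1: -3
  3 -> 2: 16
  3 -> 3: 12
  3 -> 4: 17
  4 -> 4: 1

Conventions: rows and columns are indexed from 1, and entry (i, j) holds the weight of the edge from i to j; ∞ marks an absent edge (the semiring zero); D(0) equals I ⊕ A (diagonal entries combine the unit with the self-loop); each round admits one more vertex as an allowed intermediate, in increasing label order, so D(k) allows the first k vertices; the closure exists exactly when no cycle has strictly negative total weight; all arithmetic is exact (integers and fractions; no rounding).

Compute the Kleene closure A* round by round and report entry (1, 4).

D(0):
  [0, 15, ∞, ∞]
  [-8, 0, -9, 8]
  [-3, 16, 0, 17]
  [∞, ∞, ∞, 0]
D(1):
  [0, 15, ∞, ∞]
  [-8, 0, -9, 8]
  [-3, 12, 0, 17]
  [∞, ∞, ∞, 0]
D(2):
  [0, 15, 6, 23]
  [-8, 0, -9, 8]
  [-3, 12, 0, 17]
  [∞, ∞, ∞, 0]
D(3):
  [0, 15, 6, 23]
  [-12, 0, -9, 8]
  [-3, 12, 0, 17]
  [∞, ∞, ∞, 0]
D(4):
  [0, 15, 6, 23]
  [-12, 0, -9, 8]
  [-3, 12, 0, 17]
  [∞, ∞, ∞, 0]
Answer: A*[1][4] = 23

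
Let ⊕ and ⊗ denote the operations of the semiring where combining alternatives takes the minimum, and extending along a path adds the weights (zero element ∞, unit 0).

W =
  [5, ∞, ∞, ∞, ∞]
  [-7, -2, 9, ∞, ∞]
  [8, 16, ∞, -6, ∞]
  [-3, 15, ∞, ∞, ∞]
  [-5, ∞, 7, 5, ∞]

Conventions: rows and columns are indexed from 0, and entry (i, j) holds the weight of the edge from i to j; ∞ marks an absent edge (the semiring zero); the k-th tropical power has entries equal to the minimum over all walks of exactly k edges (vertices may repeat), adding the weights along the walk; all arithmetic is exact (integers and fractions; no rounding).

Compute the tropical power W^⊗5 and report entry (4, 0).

W^⊗2:
  [10, ∞, ∞, ∞, ∞]
  [-9, -4, 7, 3, ∞]
  [-9, 9, 25, ∞, ∞]
  [2, 13, 24, ∞, ∞]
  [0, 20, ∞, 1, ∞]
W^⊗3:
  [15, ∞, ∞, ∞, ∞]
  [-11, -6, 5, 1, ∞]
  [-4, 7, 18, 19, ∞]
  [6, 11, 22, 18, ∞]
  [-2, 16, 29, ∞, ∞]
W^⊗4:
  [20, ∞, ∞, ∞, ∞]
  [-13, -8, 3, -1, ∞]
  [0, 5, 16, 12, ∞]
  [4, 9, 20, 16, ∞]
  [3, 14, 25, 23, ∞]
W^⊗5:
  [25, ∞, ∞, ∞, ∞]
  [-15, -10, 1, -3, ∞]
  [-2, 3, 14, 10, ∞]
  [2, 7, 18, 14, ∞]
  [7, 12, 23, 19, ∞]
Key observation: the optimum is the walk 4->2->3->1->1->0, with weight 7 + (-6) + 15 + (-2) + (-7) = 7.
Optimal value attained by: walk 4->2->3->1->1->0.
Answer: (W^⊗5)[4][0] = 7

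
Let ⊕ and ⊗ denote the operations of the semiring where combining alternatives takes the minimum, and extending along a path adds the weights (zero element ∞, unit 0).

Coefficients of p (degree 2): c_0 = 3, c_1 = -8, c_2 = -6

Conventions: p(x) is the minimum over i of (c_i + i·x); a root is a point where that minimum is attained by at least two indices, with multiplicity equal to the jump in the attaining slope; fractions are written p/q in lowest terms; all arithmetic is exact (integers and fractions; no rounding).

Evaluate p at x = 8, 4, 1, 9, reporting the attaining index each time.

p(8) = min(3+0·8=3, -8+1·8=0, -6+2·8=10) = 0 (attained by i=1)
p(4) = min(3+0·4=3, -8+1·4=-4, -6+2·4=2) = -4 (attained by i=1)
p(1) = min(3+0·1=3, -8+1·1=-7, -6+2·1=-4) = -7 (attained by i=1)
p(9) = min(3+0·9=3, -8+1·9=1, -6+2·9=12) = 1 (attained by i=1)
Answer: p(8) = 0; p(4) = -4; p(1) = -7; p(9) = 1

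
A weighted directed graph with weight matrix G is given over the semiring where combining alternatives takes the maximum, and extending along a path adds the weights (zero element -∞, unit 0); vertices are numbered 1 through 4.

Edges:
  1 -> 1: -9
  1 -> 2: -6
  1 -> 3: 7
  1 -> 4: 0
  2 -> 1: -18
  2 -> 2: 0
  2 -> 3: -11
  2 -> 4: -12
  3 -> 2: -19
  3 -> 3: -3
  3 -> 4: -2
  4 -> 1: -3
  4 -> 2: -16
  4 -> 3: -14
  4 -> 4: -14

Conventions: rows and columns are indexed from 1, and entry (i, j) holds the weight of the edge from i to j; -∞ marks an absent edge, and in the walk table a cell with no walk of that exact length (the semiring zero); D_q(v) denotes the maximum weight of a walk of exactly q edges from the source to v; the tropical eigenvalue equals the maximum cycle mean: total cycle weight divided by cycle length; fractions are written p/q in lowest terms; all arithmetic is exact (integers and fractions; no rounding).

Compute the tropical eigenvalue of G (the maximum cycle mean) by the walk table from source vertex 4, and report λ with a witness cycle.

q=0: [-∞, -∞, -∞, 0]
q=1: [-3, -16, -14, -14]
q=2: [-12, -9, 4, -3]
q=3: [-6, -9, 1, 2]
q=4: [-1, -9, 1, -1]
Optimal cycle mean attained by: cycle 1->3->4->1, total 7 + (-2) + (-3), length 3.
Answer: λ = 2/3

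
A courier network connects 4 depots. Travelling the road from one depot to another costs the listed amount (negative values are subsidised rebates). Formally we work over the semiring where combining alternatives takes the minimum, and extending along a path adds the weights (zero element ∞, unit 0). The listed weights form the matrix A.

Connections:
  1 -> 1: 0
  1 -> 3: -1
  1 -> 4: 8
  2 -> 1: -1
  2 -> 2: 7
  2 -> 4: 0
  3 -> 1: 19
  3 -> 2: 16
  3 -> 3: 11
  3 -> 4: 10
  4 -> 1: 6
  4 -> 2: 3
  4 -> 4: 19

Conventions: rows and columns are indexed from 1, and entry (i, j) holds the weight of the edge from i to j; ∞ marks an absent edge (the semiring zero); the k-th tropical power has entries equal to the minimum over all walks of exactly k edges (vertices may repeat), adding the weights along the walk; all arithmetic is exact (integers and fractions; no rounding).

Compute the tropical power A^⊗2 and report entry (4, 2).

A^⊗2:
  [0, 11, -1, 8]
  [-1, 3, -2, 7]
  [15, 13, 18, 16]
  [2, 10, 5, 3]
Key observation: the optimum is the walk 4->2->2, with weight 3 + 7 = 10.
Optimal value attained by: walk 4->2->2.
Answer: (A^⊗2)[4][2] = 10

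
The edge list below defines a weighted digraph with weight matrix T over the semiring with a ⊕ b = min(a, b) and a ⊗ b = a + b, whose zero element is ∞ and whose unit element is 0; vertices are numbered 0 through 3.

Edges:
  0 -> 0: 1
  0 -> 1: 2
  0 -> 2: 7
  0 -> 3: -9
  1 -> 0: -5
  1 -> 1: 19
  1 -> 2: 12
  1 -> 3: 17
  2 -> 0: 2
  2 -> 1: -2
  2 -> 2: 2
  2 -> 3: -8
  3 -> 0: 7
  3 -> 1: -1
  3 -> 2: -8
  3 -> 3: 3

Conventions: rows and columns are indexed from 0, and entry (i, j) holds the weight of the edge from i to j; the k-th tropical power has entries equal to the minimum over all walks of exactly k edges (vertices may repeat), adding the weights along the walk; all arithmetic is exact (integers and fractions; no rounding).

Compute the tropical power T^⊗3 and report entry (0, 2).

T^⊗2:
  [-3, -10, -17, -8]
  [-4, -3, 2, -14]
  [-7, -9, -16, -7]
  [-6, -10, -6, -16]
T^⊗3:
  [-15, -19, -16, -25]
  [-8, -15, -22, -13]
  [-14, -18, -15, -24]
  [-15, -17, -24, -15]
Key observation: the optimum is the walk 0->0->3->2, with weight 1 + (-9) + (-8) = -16.
Optimal value attained by: walk 0->0->3->2.
Answer: (T^⊗3)[0][2] = -16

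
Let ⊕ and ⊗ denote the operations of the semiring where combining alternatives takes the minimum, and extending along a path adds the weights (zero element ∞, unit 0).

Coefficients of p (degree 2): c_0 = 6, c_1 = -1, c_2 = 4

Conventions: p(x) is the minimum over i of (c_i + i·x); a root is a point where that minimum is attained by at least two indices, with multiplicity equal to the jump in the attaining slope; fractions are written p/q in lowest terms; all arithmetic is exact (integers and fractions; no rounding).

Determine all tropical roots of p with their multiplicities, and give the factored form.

hull edge (i=0, c=6) to (i=1, c=-1): slope -7, span 1
hull edge (i=1, c=-1) to (i=2, c=4): slope 5, span 1
Factored form: p(x) = 4 ⊗ (x ⊕ (-5)) ⊗ (x ⊕ 7)
Answer: roots = -5 (mult 1), 7 (mult 1)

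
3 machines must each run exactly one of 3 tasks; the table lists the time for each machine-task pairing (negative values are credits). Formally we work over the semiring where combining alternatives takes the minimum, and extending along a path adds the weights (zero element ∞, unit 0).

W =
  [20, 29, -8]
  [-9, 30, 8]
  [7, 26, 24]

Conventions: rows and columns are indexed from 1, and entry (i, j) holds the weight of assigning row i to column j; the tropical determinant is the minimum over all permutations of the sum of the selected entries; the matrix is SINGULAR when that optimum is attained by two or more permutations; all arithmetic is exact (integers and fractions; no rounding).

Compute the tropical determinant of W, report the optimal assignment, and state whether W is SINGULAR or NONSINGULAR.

σ = (1, 2, 3): 20 + 30 + 24 = 74
σ = (1, 3, 2): 20 + 8 + 26 = 54
σ = (2, 1, 3): 29 + (-9) + 24 = 44
σ = (2, 3, 1): 29 + 8 + 7 = 44
σ = (3, 1, 2): (-8) + (-9) + 26 = 9
σ = (3, 2, 1): (-8) + 30 + 7 = 29
Optimal value attained by: σ = (3, 1, 2).
Answer: det⊕(W) = 9; verdict: NONSINGULAR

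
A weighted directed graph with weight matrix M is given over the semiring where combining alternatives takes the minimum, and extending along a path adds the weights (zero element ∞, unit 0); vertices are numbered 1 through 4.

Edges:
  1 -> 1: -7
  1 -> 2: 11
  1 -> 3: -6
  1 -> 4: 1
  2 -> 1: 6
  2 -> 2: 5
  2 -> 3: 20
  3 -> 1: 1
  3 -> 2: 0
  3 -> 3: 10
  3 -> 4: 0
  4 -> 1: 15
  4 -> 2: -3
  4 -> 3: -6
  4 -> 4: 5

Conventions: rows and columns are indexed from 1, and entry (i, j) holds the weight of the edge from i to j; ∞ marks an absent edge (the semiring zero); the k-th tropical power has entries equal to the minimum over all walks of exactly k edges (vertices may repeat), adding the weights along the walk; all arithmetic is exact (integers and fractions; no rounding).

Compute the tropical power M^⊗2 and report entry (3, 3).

M^⊗2:
  [-14, -6, -13, -6]
  [-1, 10, 0, 7]
  [-6, -3, -6, 2]
  [-5, -6, -1, -6]
Key observation: the optimum is the walk 3->4->3, with weight 0 + (-6) = -6.
Optimal value attained by: walk 3->4->3.
Answer: (M^⊗2)[3][3] = -6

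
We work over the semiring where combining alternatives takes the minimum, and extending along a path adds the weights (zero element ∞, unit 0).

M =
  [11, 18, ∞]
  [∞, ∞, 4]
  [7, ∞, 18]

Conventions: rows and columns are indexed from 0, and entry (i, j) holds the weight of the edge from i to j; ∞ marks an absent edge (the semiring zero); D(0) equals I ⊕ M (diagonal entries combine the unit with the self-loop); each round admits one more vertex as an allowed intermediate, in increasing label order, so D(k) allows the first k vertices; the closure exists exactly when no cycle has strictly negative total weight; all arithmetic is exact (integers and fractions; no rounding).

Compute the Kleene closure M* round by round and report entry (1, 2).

D(0):
  [0, 18, ∞]
  [∞, 0, 4]
  [7, ∞, 0]
D(1):
  [0, 18, ∞]
  [∞, 0, 4]
  [7, 25, 0]
D(2):
  [0, 18, 22]
  [∞, 0, 4]
  [7, 25, 0]
D(3):
  [0, 18, 22]
  [11, 0, 4]
  [7, 25, 0]
Answer: M*[1][2] = 4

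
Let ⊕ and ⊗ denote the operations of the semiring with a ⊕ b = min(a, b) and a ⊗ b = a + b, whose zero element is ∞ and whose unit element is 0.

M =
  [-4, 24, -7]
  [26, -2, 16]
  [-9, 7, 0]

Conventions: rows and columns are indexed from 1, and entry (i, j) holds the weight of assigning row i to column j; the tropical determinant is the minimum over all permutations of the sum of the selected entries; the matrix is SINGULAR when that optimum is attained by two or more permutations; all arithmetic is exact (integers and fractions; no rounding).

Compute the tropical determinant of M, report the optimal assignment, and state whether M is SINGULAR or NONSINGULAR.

σ = (1, 2, 3): (-4) + (-2) + 0 = -6
σ = (1, 3, 2): (-4) + 16 + 7 = 19
σ = (2, 1, 3): 24 + 26 + 0 = 50
σ = (2, 3, 1): 24 + 16 + (-9) = 31
σ = (3, 1, 2): (-7) + 26 + 7 = 26
σ = (3, 2, 1): (-7) + (-2) + (-9) = -18
Optimal value attained by: σ = (3, 2, 1).
Answer: det⊕(M) = -18; verdict: NONSINGULAR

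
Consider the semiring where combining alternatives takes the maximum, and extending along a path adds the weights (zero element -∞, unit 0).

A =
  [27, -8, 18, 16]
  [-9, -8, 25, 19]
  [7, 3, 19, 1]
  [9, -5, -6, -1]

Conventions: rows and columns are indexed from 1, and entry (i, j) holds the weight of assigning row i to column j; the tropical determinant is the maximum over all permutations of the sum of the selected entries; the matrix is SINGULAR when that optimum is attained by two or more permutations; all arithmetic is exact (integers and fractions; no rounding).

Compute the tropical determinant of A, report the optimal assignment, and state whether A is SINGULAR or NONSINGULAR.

σ = (1, 2, 3, 4): 27 + (-8) + 19 + (-1) = 37
σ = (1, 2, 4, 3): 27 + (-8) + 1 + (-6) = 14
σ = (1, 3, 2, 4): 27 + 25 + 3 + (-1) = 54
σ = (1, 3, 4, 2): 27 + 25 + 1 + (-5) = 48
σ = (1, 4, 2, 3): 27 + 19 + 3 + (-6) = 43
σ = (1, 4, 3, 2): 27 + 19 + 19 + (-5) = 60
σ = (2, 1, 3, 4): (-8) + (-9) + 19 + (-1) = 1
σ = (2, 1, 4, 3): (-8) + (-9) + 1 + (-6) = -22
σ = (2, 3, 1, 4): (-8) + 25 + 7 + (-1) = 23
σ = (2, 3, 4, 1): (-8) + 25 + 1 + 9 = 27
σ = (2, 4, 1, 3): (-8) + 19 + 7 + (-6) = 12
σ = (2, 4, 3, 1): (-8) + 19 + 19 + 9 = 39
σ = (3, 1, 2, 4): 18 + (-9) + 3 + (-1) = 11
σ = (3, 1, 4, 2): 18 + (-9) + 1 + (-5) = 5
σ = (3, 2, 1, 4): 18 + (-8) + 7 + (-1) = 16
σ = (3, 2, 4, 1): 18 + (-8) + 1 + 9 = 20
σ = (3, 4, 1, 2): 18 + 19 + 7 + (-5) = 39
σ = (3, 4, 2, 1): 18 + 19 + 3 + 9 = 49
σ = (4, 1, 2, 3): 16 + (-9) + 3 + (-6) = 4
σ = (4, 1, 3, 2): 16 + (-9) + 19 + (-5) = 21
σ = (4, 2, 1, 3): 16 + (-8) + 7 + (-6) = 9
σ = (4, 2, 3, 1): 16 + (-8) + 19 + 9 = 36
σ = (4, 3, 1, 2): 16 + 25 + 7 + (-5) = 43
σ = (4, 3, 2, 1): 16 + 25 + 3 + 9 = 53
Optimal value attained by: σ = (1, 4, 3, 2).
Answer: det⊕(A) = 60; verdict: NONSINGULAR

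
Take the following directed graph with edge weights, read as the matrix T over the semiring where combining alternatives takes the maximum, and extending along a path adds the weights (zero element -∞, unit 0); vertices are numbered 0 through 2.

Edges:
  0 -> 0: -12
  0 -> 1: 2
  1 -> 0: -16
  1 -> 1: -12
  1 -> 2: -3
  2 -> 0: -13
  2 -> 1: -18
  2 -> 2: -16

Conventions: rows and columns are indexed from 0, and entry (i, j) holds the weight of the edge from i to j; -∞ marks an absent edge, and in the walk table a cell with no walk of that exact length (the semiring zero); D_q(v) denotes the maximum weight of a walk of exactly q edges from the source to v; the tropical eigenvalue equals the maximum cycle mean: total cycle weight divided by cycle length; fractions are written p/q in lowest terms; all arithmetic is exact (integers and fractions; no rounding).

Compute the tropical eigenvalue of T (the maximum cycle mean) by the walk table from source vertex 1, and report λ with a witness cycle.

q=0: [-∞, 0, -∞]
q=1: [-16, -12, -3]
q=2: [-16, -14, -15]
q=3: [-28, -14, -17]
Optimal cycle mean attained by: cycle 0->1->2->0, total 2 + (-3) + (-13), length 3.
Answer: λ = -14/3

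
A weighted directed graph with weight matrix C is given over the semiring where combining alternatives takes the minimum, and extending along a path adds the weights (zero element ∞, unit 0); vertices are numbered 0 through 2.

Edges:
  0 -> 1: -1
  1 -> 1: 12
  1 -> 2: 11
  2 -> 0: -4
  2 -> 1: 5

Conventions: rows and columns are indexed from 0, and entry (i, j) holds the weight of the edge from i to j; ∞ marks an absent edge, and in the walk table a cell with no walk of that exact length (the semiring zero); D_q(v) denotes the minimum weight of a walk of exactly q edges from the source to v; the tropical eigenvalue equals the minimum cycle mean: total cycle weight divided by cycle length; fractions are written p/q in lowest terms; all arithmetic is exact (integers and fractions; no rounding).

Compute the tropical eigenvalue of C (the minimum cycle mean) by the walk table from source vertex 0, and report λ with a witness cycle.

q=0: [0, ∞, ∞]
q=1: [∞, -1, ∞]
q=2: [∞, 11, 10]
q=3: [6, 15, 22]
Optimal cycle mean attained by: cycle 0->1->2->0, total (-1) + 11 + (-4), length 3.
Answer: λ = 2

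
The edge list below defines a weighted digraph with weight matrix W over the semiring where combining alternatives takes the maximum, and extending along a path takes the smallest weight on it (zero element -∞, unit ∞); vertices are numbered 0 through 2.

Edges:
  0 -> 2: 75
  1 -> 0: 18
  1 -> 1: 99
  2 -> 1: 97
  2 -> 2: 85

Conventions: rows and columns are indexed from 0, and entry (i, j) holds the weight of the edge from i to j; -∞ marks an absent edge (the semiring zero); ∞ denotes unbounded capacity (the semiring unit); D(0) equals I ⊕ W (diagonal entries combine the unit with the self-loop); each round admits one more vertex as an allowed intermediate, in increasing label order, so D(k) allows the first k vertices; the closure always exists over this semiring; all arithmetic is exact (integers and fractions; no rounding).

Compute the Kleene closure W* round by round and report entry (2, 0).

D(0):
  [∞, -∞, 75]
  [18, ∞, -∞]
  [-∞, 97, ∞]
D(1):
  [∞, -∞, 75]
  [18, ∞, 18]
  [-∞, 97, ∞]
D(2):
  [∞, -∞, 75]
  [18, ∞, 18]
  [18, 97, ∞]
D(3):
  [∞, 75, 75]
  [18, ∞, 18]
  [18, 97, ∞]
Answer: W*[2][0] = 18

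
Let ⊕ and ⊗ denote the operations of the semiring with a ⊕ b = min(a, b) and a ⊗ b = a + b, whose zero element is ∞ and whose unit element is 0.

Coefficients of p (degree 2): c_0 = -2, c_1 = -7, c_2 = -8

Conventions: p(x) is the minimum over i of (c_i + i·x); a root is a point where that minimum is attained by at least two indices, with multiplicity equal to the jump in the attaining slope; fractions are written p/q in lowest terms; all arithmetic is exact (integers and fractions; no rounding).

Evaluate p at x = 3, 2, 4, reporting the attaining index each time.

p(3) = min(-2+0·3=-2, -7+1·3=-4, -8+2·3=-2) = -4 (attained by i=1)
p(2) = min(-2+0·2=-2, -7+1·2=-5, -8+2·2=-4) = -5 (attained by i=1)
p(4) = min(-2+0·4=-2, -7+1·4=-3, -8+2·4=0) = -3 (attained by i=1)
Answer: p(3) = -4; p(2) = -5; p(4) = -3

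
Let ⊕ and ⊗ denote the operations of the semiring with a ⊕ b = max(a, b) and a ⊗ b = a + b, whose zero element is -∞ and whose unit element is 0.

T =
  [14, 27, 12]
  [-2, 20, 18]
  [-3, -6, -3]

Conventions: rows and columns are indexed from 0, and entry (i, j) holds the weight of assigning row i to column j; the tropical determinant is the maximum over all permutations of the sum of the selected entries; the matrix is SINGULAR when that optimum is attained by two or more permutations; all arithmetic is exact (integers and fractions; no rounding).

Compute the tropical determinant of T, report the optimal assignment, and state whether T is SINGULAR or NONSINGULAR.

σ = (0, 1, 2): 14 + 20 + (-3) = 31
σ = (0, 2, 1): 14 + 18 + (-6) = 26
σ = (1, 0, 2): 27 + (-2) + (-3) = 22
σ = (1, 2, 0): 27 + 18 + (-3) = 42
σ = (2, 0, 1): 12 + (-2) + (-6) = 4
σ = (2, 1, 0): 12 + 20 + (-3) = 29
Optimal value attained by: σ = (1, 2, 0).
Answer: det⊕(T) = 42; verdict: NONSINGULAR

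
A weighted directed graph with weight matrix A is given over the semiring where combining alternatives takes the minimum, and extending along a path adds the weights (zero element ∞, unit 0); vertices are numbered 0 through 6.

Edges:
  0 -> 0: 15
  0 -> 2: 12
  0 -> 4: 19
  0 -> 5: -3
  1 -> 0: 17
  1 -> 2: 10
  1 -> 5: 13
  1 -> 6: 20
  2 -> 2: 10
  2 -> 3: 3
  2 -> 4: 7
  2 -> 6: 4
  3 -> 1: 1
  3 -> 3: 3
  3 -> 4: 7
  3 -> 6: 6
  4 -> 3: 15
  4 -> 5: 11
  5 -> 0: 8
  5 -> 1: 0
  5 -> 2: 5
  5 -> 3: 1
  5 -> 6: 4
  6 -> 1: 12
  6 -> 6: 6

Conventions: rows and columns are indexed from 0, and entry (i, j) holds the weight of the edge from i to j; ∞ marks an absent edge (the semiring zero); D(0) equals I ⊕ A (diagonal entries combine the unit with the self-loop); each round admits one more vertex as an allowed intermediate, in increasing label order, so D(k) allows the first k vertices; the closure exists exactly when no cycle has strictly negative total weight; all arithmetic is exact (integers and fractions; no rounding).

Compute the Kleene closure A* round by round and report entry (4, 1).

D(0):
  [0, ∞, 12, ∞, 19, -3, ∞]
  [17, 0, 10, ∞, ∞, 13, 20]
  [∞, ∞, 0, 3, 7, ∞, 4]
  [∞, 1, ∞, 0, 7, ∞, 6]
  [∞, ∞, ∞, 15, 0, 11, ∞]
  [8, 0, 5, 1, ∞, 0, 4]
  [∞, 12, ∞, ∞, ∞, ∞, 0]
D(1):
  [0, ∞, 12, ∞, 19, -3, ∞]
  [17, 0, 10, ∞, 36, 13, 20]
  [∞, ∞, 0, 3, 7, ∞, 4]
  [∞, 1, ∞, 0, 7, ∞, 6]
  [∞, ∞, ∞, 15, 0, 11, ∞]
  [8, 0, 5, 1, 27, 0, 4]
  [∞, 12, ∞, ∞, ∞, ∞, 0]
D(2):
  [0, ∞, 12, ∞, 19, -3, ∞]
  [17, 0, 10, ∞, 36, 13, 20]
  [∞, ∞, 0, 3, 7, ∞, 4]
  [18, 1, 11, 0, 7, 14, 6]
  [∞, ∞, ∞, 15, 0, 11, ∞]
  [8, 0, 5, 1, 27, 0, 4]
  [29, 12, 22, ∞, 48, 25, 0]
D(3):
  [0, ∞, 12, 15, 19, -3, 16]
  [17, 0, 10, 13, 17, 13, 14]
  [∞, ∞, 0, 3, 7, ∞, 4]
  [18, 1, 11, 0, 7, 14, 6]
  [∞, ∞, ∞, 15, 0, 11, ∞]
  [8, 0, 5, 1, 12, 0, 4]
  [29, 12, 22, 25, 29, 25, 0]
D(4):
  [0, 16, 12, 15, 19, -3, 16]
  [17, 0, 10, 13, 17, 13, 14]
  [21, 4, 0, 3, 7, 17, 4]
  [18, 1, 11, 0, 7, 14, 6]
  [33, 16, 26, 15, 0, 11, 21]
  [8, 0, 5, 1, 8, 0, 4]
  [29, 12, 22, 25, 29, 25, 0]
D(5):
  [0, 16, 12, 15, 19, -3, 16]
  [17, 0, 10, 13, 17, 13, 14]
  [21, 4, 0, 3, 7, 17, 4]
  [18, 1, 11, 0, 7, 14, 6]
  [33, 16, 26, 15, 0, 11, 21]
  [8, 0, 5, 1, 8, 0, 4]
  [29, 12, 22, 25, 29, 25, 0]
D(6):
  [0, -3, 2, -2, 5, -3, 1]
  [17, 0, 10, 13, 17, 13, 14]
  [21, 4, 0, 3, 7, 17, 4]
  [18, 1, 11, 0, 7, 14, 6]
  [19, 11, 16, 12, 0, 11, 15]
  [8, 0, 5, 1, 8, 0, 4]
  [29, 12, 22, 25, 29, 25, 0]
D(7):
  [0, -3, 2, -2, 5, -3, 1]
  [17, 0, 10, 13, 17, 13, 14]
  [21, 4, 0, 3, 7, 17, 4]
  [18, 1, 11, 0, 7, 14, 6]
  [19, 11, 16, 12, 0, 11, 15]
  [8, 0, 5, 1, 8, 0, 4]
  [29, 12, 22, 25, 29, 25, 0]
Answer: A*[4][1] = 11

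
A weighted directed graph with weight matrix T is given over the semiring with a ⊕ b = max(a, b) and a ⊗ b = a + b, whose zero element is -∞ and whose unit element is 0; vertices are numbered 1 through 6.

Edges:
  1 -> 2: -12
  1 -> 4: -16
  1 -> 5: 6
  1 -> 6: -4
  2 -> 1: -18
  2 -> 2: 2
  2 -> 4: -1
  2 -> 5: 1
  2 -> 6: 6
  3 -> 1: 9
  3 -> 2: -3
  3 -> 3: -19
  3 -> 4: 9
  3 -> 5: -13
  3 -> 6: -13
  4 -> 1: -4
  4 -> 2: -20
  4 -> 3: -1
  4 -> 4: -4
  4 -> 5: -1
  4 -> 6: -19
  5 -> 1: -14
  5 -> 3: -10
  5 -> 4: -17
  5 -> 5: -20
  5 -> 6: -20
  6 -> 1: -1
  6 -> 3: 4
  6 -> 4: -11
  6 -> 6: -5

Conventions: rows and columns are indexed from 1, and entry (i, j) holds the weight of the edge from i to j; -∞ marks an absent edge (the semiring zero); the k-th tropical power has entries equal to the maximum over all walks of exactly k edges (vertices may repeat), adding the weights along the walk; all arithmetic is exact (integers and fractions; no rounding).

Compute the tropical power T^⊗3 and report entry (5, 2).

T^⊗2:
  [-5, -10, 0, -11, -11, -6]
  [5, 4, 10, 1, 3, 8]
  [5, -1, 8, 5, 15, 5]
  [8, -4, -5, 8, 2, -8]
  [-1, -13, -16, -1, -8, -18]
  [13, 1, -1, 13, 5, -5]
T^⊗3:
  [9, -3, -2, 9, 1, -4]
  [19, 7, 12, 19, 11, 10]
  [17, 5, 9, 17, 11, 5]
  [4, -2, 7, 4, 14, 4]
  [-5, -11, -2, -5, 5, -5]
  [9, 3, 12, 9, 19, 9]
Key observation: the optimum is the walk 5->3->2->2, with weight (-10) + (-3) + 2 = -11.
Optimal value attained by: walk 5->3->2->2.
Answer: (T^⊗3)[5][2] = -11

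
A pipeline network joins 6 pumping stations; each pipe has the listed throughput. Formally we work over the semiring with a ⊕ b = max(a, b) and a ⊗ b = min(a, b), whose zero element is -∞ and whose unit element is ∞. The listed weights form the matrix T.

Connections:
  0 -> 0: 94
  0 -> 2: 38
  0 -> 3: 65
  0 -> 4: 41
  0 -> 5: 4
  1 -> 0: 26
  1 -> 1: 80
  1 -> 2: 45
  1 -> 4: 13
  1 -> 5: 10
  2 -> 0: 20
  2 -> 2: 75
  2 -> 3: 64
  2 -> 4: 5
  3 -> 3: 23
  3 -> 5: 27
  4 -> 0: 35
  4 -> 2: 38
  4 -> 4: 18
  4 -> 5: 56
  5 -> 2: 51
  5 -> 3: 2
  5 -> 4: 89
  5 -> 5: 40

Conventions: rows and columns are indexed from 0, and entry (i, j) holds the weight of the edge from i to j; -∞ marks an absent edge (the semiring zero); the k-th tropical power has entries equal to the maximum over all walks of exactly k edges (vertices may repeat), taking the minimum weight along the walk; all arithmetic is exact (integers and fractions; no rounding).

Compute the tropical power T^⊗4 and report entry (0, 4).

T^⊗2:
  [94, -∞, 38, 65, 41, 41]
  [26, 80, 45, 45, 26, 13]
  [20, -∞, 75, 64, 20, 27]
  [-∞, -∞, 27, 23, 27, 27]
  [35, -∞, 51, 38, 56, 40]
  [35, -∞, 51, 51, 40, 56]
T^⊗3:
  [94, -∞, 41, 65, 41, 41]
  [26, 80, 45, 45, 26, 27]
  [20, -∞, 75, 64, 27, 27]
  [27, -∞, 27, 27, 27, 27]
  [35, -∞, 51, 51, 40, 56]
  [35, -∞, 51, 51, 56, 40]
T^⊗4:
  [94, -∞, 41, 65, 41, 41]
  [26, 80, 45, 45, 27, 27]
  [27, -∞, 75, 64, 27, 27]
  [27, -∞, 27, 27, 27, 27]
  [35, -∞, 51, 51, 56, 40]
  [35, -∞, 51, 51, 40, 56]
Key observation: the optimum is the walk 0->0->0->0->4, with weight 94 min 94 min 94 min 41 = 41.
Optimal value attained by: walk 0->0->0->0->4.
Answer: (T^⊗4)[0][4] = 41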